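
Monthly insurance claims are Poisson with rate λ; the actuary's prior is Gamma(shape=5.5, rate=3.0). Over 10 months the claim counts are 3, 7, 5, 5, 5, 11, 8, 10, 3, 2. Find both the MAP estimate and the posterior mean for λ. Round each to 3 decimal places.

λ_MAP = 4.885, E[λ|data] = 4.962

Σ counts = 59. Posterior: Gamma(shape = 5.5+59 = 64.5, rate = 3.0+10 = 13.0).
Mode = (α−1)/β = 63.5/13.0 = 4.885.
Mean = α/β = 64.5/13.0 = 4.962.
The posterior is right-skewed, so the mean exceeds the mode.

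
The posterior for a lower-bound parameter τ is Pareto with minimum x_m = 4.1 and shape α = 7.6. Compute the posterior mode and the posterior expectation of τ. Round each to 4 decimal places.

The Pareto density is strictly decreasing on [x_m, ∞), so the mode is x_m = 4.1000.
Mean = α·x_m/(α−1) = 7.6·4.1/6.6 = 4.7212.
Right-skewed posterior ⇒ mode < mean.

posterior mode = 4.1000, posterior expectation = 4.7212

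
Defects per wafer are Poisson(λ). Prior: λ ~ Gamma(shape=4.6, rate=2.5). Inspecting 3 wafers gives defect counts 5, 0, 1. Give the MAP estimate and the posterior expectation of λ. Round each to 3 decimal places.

MAP estimate = 1.745, posterior expectation = 1.927

Σ counts = 6. Posterior: Gamma(shape = 4.6+6 = 10.6, rate = 2.5+3 = 5.5).
Mode = (α−1)/β = 9.6/5.5 = 1.745.
Mean = α/β = 10.6/5.5 = 1.927.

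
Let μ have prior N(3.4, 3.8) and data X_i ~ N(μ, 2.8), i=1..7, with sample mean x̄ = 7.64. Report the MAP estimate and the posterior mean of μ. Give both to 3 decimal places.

Posterior for μ is Normal. Precision-weighted mean: (1/3.8·3.4 + 7/2.8·7.64) / (1/3.8 + 7/2.8) = 7.236.
A Normal posterior is symmetric, so mode = mean.

MAP = 7.236, posterior mean = 7.236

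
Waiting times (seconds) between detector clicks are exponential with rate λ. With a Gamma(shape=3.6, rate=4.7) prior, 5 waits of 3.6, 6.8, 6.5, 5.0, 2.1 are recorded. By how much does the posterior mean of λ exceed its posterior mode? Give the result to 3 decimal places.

0.035

Σ times = 24.0. Posterior: Gamma(shape = 3.6+5 = 8.6, rate = 4.7+24.0 = 28.7).
Mode = (α−1)/β = 7.6/28.7 = 0.265.
Mean = α/β = 8.6/28.7 = 0.300.
Difference = 0.300 − 0.265 = 0.035.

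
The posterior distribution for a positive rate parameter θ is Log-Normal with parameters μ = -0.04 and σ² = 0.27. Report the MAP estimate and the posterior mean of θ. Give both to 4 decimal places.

MAP estimate = 0.7334, posterior mean = 1.0997

Mode = exp(μ − σ²) = exp(-0.31) = 0.7334.
Mean = exp(μ + σ²/2) = exp(0.095) = 1.0997.
Right-skewed posterior ⇒ mode < mean.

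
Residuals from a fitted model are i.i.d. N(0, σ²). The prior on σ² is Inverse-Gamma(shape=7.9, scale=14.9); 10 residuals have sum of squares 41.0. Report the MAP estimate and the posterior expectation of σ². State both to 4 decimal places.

MAP: 2.5468. Posterior mean: 2.9748.

Posterior: Inverse-Gamma(shape = 7.9+10/2 = 12.9, scale = 14.9+41.0/2 = 35.4).
Mode = β/(α+1) = 35.4/13.9 = 2.5468.
Mean = β/(α−1) = 35.4/11.9 = 2.9748.
The mean is pulled above the mode by the posterior's right skew.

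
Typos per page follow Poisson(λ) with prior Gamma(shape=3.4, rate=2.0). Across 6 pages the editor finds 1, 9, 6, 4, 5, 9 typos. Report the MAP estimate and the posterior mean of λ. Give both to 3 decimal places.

Σ counts = 34. Posterior: Gamma(shape = 3.4+34 = 37.4, rate = 2.0+6 = 8.0).
Mode = (α−1)/β = 36.4/8.0 = 4.550.
Mean = α/β = 37.4/8.0 = 4.675.

MAP = 4.550, posterior mean = 4.675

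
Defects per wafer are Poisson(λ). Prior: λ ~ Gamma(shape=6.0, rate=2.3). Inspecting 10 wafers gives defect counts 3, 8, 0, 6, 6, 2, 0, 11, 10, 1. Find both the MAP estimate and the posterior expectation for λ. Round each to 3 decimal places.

MAP: 4.228. Posterior mean: 4.309.

Σ counts = 47. Posterior: Gamma(shape = 6.0+47 = 53.0, rate = 2.3+10 = 12.3).
Mode = (α−1)/β = 52.0/12.3 = 4.228.
Mean = α/β = 53.0/12.3 = 4.309.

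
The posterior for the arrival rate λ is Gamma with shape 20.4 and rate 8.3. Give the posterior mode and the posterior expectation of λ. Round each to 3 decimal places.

Mode = (α−1)/β = 19.4/8.3 = 2.337.
Mean = α/β = 20.4/8.3 = 2.458.
Right-skewed posterior ⇒ mode < mean.

posterior mode = 2.337, posterior expectation = 2.458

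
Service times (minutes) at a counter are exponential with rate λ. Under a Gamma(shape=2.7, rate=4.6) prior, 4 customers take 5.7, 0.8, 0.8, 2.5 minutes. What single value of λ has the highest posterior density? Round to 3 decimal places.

Σ times = 9.8. Posterior: Gamma(shape = 2.7+4 = 6.7, rate = 4.6+9.8 = 14.4).
Mode = (α−1)/β = 5.7/14.4 = 0.396.
Mean = α/β = 6.7/14.4 = 0.465.
This is the posterior mode — the MAP estimate.

0.396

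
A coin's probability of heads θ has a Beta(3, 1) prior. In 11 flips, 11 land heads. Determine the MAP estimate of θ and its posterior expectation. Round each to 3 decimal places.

Posterior: Beta(3+11, 1+0) = Beta(14, 1).
Since β = 1 ≤ 1 and α > 1, the Beta density is monotone increasing on [0,1]; the mode is at 1.
Mean = 14/(14+1) = 0.933.

MAP = 1.000, posterior mean = 0.933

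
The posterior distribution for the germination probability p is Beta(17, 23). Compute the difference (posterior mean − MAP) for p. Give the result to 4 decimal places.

Mode = (17−1)/(17+23−2) = 16/38 = 0.4211.
Mean = 17/(17+23) = 17/40 = 0.4250.
Difference = 0.4250 − 0.4211 = 0.0039.

0.0039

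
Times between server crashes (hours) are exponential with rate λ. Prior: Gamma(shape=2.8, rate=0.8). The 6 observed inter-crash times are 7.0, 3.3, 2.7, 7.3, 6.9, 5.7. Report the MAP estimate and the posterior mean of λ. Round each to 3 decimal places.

Σ times = 32.9. Posterior: Gamma(shape = 2.8+6 = 8.8, rate = 0.8+32.9 = 33.7).
Mode = (α−1)/β = 7.8/33.7 = 0.231.
Mean = α/β = 8.8/33.7 = 0.261.

MAP = 0.231; posterior mean = 0.261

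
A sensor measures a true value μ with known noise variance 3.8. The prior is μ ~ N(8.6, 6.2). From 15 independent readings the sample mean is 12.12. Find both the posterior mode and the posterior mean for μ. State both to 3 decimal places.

MAP = 11.982; posterior mean = 11.982

Posterior for μ is Normal. Precision-weighted mean: (1/6.2·8.6 + 15/3.8·12.12) / (1/6.2 + 15/3.8) = 11.982.
A Normal posterior is symmetric, so mode = mean.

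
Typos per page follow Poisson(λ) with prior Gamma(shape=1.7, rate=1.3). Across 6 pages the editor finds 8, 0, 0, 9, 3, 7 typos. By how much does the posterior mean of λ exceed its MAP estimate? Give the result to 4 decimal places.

Σ counts = 27. Posterior: Gamma(shape = 1.7+27 = 28.7, rate = 1.3+6 = 7.3).
Mode = (α−1)/β = 27.7/7.3 = 3.7945.
Mean = α/β = 28.7/7.3 = 3.9315.
Difference = 3.9315 − 3.7945 = 0.1370.

0.1370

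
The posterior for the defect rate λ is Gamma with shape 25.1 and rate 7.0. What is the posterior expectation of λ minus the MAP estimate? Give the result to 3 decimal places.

Mode = (α−1)/β = 24.1/7.0 = 3.443.
Mean = α/β = 25.1/7.0 = 3.586.
Difference = 3.586 − 3.443 = 0.143.

0.143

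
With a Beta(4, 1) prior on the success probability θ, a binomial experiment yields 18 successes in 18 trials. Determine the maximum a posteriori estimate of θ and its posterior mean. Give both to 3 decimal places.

Posterior: Beta(4+18, 1+0) = Beta(22, 1).
Since β = 1 ≤ 1 and α > 1, the Beta density is monotone increasing on [0,1]; the mode is at 1.
Mean = 22/(22+1) = 0.957.

θ_MAP = 1.000, E[θ|data] = 0.957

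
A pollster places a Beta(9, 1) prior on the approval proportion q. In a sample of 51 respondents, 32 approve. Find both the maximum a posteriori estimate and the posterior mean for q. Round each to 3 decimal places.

MAP = 0.678; posterior mean = 0.672

Posterior: Beta(9+32, 1+19) = Beta(41, 20).
Mode = (41−1)/(41+20−2) = 40/59 = 0.678.
Mean = 41/(41+20) = 41/61 = 0.672.
The posterior is left-skewed, so the mode exceeds the mean.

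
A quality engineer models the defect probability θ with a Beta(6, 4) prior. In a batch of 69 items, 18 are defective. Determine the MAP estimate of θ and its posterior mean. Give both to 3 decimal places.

MAP: 0.299. Posterior mean: 0.304.

Posterior: Beta(6+18, 4+51) = Beta(24, 55).
Mode = (24−1)/(24+55−2) = 23/77 = 0.299.
Mean = 24/(24+55) = 24/79 = 0.304.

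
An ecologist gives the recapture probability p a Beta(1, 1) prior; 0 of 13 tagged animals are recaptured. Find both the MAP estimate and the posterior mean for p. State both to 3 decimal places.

Posterior: Beta(1+0, 1+13) = Beta(1, 14).
Since α = 1 ≤ 1 and β > 1, the Beta density is monotone decreasing on [0,1]; the mode is at 0.
Mean = 1/(1+14) = 0.067.

MAP estimate = 0.000, posterior mean = 0.067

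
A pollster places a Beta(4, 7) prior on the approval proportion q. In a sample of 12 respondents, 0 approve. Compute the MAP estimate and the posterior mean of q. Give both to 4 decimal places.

Posterior: Beta(4+0, 7+12) = Beta(4, 19).
Mode = (4−1)/(4+19−2) = 3/21 = 0.1429.
Mean = 4/(4+19) = 4/23 = 0.1739.

MAP: 0.1429. Posterior mean: 0.1739.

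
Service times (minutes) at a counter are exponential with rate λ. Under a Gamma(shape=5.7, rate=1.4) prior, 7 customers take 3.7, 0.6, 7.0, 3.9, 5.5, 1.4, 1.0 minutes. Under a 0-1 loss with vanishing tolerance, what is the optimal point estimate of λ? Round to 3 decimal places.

0.478

Σ times = 23.1. Posterior: Gamma(shape = 5.7+7 = 12.7, rate = 1.4+23.1 = 24.5).
Mode = (α−1)/β = 11.7/24.5 = 0.478.
Mean = α/β = 12.7/24.5 = 0.518.
This is the posterior mode — the MAP estimate.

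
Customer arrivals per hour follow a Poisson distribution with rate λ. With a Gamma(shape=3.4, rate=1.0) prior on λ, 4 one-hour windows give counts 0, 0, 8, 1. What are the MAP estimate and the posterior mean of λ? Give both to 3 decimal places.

λ_MAP = 2.280, E[λ|data] = 2.480

Σ counts = 9. Posterior: Gamma(shape = 3.4+9 = 12.4, rate = 1.0+4 = 5.0).
Mode = (α−1)/β = 11.4/5.0 = 2.280.
Mean = α/β = 12.4/5.0 = 2.480.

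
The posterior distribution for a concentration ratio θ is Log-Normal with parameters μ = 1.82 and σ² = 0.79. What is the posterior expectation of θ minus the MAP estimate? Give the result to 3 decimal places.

Mode = exp(μ − σ²) = exp(1.03) = 2.801.
Mean = exp(μ + σ²/2) = exp(2.215) = 9.161.
Difference = 9.161 − 2.801 = 6.360.
Mean > mode: the posterior has a right tail.

6.360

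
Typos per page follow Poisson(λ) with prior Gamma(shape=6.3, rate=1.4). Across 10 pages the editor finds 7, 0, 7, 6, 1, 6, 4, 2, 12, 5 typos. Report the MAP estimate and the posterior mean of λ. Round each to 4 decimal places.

MAP = 4.8509, posterior mean = 4.9386

Σ counts = 50. Posterior: Gamma(shape = 6.3+50 = 56.3, rate = 1.4+10 = 11.4).
Mode = (α−1)/β = 55.3/11.4 = 4.8509.
Mean = α/β = 56.3/11.4 = 4.9386.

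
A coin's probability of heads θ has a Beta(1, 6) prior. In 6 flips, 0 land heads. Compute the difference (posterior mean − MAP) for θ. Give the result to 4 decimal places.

0.0769

Posterior: Beta(1+0, 6+6) = Beta(1, 12).
Since α = 1 ≤ 1 and β > 1, the Beta density is monotone decreasing on [0,1]; the mode is at 0.
Mean = 1/(1+12) = 0.0769.
Difference = 0.0769 − 0.0000 = 0.0769.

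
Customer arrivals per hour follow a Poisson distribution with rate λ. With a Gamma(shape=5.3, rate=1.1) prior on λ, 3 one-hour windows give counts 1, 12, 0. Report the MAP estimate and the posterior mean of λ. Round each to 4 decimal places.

λ_MAP = 4.2195, E[λ|data] = 4.4634

Σ counts = 13. Posterior: Gamma(shape = 5.3+13 = 18.3, rate = 1.1+3 = 4.1).
Mode = (α−1)/β = 17.3/4.1 = 4.2195.
Mean = α/β = 18.3/4.1 = 4.4634.
Right-skewed posterior ⇒ mode < mean.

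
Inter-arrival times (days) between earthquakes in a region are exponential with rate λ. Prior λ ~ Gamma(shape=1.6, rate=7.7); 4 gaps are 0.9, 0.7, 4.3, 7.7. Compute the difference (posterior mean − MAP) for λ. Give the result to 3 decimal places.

0.047

Σ times = 13.6. Posterior: Gamma(shape = 1.6+4 = 5.6, rate = 7.7+13.6 = 21.3).
Mode = (α−1)/β = 4.6/21.3 = 0.216.
Mean = α/β = 5.6/21.3 = 0.263.
Difference = 0.263 − 0.216 = 0.047.
Right-skewed posterior ⇒ mode < mean.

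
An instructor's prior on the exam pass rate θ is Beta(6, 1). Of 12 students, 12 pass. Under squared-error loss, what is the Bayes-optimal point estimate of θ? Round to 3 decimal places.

Posterior: Beta(6+12, 1+0) = Beta(18, 1).
Since β = 1 ≤ 1 and α > 1, the Beta density is monotone increasing on [0,1]; the mode is at 1.
Mean = 18/(18+1) = 0.947.
Squared-error loss ⇒ the optimal estimator is the posterior mean.

0.947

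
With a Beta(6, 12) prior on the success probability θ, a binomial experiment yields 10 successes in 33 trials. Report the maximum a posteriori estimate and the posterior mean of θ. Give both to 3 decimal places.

Posterior: Beta(6+10, 12+23) = Beta(16, 35).
Mode = (16−1)/(16+35−2) = 15/49 = 0.306.
Mean = 16/(16+35) = 16/51 = 0.314.
The mean is pulled above the mode by the posterior's right skew.

MAP: 0.306. Posterior mean: 0.314.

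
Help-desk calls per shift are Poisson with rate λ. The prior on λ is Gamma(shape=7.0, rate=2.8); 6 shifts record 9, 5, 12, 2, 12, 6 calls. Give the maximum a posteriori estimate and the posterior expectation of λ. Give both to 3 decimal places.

λ_MAP = 5.909, E[λ|data] = 6.023

Σ counts = 46. Posterior: Gamma(shape = 7.0+46 = 53.0, rate = 2.8+6 = 8.8).
Mode = (α−1)/β = 52.0/8.8 = 5.909.
Mean = α/β = 53.0/8.8 = 6.023.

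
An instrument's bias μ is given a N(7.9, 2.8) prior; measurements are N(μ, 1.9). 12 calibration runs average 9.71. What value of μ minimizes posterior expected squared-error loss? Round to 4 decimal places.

9.6131

Posterior for μ is Normal. Precision-weighted mean: (1/2.8·7.9 + 12/1.9·9.71) / (1/2.8 + 12/1.9) = 9.6131.
A Normal posterior is symmetric, so mode = mean.
Squared-error loss ⇒ the optimal estimator is the posterior mean.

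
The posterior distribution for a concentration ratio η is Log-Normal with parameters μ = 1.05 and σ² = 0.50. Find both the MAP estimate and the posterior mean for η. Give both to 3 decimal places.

η_MAP = 1.733, E[η|data] = 3.669

Mode = exp(μ − σ²) = exp(0.55) = 1.733.
Mean = exp(μ + σ²/2) = exp(1.300) = 3.669.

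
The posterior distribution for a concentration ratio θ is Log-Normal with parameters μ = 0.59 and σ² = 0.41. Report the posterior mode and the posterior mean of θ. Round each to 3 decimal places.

posterior mode = 1.197, posterior mean = 2.214

Mode = exp(μ − σ²) = exp(0.18) = 1.197.
Mean = exp(μ + σ²/2) = exp(0.795) = 2.214.
The posterior is right-skewed, so the mean exceeds the mode.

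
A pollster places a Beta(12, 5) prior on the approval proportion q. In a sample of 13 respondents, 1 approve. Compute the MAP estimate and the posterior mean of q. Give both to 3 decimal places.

Posterior: Beta(12+1, 5+12) = Beta(13, 17).
Mode = (13−1)/(13+17−2) = 12/28 = 0.429.
Mean = 13/(13+17) = 13/30 = 0.433.
Right-skewed posterior ⇒ mode < mean.

MAP estimate = 0.429, posterior mean = 0.433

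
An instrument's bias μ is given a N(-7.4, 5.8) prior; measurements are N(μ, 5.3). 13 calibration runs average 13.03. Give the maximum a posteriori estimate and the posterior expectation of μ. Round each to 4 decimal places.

MAP = 11.6883; posterior mean = 11.6883

Posterior for μ is Normal. Precision-weighted mean: (1/5.8·-7.4 + 13/5.3·13.03) / (1/5.8 + 13/5.3) = 11.6883.
A Normal posterior is symmetric, so mode = mean.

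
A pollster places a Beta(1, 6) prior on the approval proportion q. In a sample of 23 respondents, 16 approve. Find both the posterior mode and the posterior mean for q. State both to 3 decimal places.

Posterior: Beta(1+16, 6+7) = Beta(17, 13).
Mode = (17−1)/(17+13−2) = 16/28 = 0.571.
Mean = 17/(17+13) = 17/30 = 0.567.
Left-skewed posterior ⇒ mean < mode.

posterior mode = 0.571, posterior mean = 0.567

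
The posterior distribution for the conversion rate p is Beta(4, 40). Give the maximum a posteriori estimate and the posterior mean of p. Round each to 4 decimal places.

Mode = (4−1)/(4+40−2) = 3/42 = 0.0714.
Mean = 4/(4+40) = 4/44 = 0.0909.

maximum a posteriori estimate = 0.0714, posterior mean = 0.0909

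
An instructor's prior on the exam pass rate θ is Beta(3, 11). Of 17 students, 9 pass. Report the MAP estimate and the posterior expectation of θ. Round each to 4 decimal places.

Posterior: Beta(3+9, 11+8) = Beta(12, 19).
Mode = (12−1)/(12+19−2) = 11/29 = 0.3793.
Mean = 12/(12+19) = 12/31 = 0.3871.
The posterior is right-skewed, so the mean exceeds the mode.

MAP: 0.3793. Posterior mean: 0.3871.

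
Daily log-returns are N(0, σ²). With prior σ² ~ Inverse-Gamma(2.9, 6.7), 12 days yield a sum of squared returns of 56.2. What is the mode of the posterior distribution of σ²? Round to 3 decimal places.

Posterior: Inverse-Gamma(shape = 2.9+12/2 = 8.9, scale = 6.7+56.2/2 = 34.8).
Mode = β/(α+1) = 34.8/9.9 = 3.515.
Mean = β/(α−1) = 34.8/7.9 = 4.405.
This is the posterior mode — the MAP estimate.

3.515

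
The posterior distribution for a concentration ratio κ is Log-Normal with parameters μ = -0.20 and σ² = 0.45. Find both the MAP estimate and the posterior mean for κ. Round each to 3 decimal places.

MAP = 0.522; posterior mean = 1.025

Mode = exp(μ − σ²) = exp(-0.65) = 0.522.
Mean = exp(μ + σ²/2) = exp(0.025) = 1.025.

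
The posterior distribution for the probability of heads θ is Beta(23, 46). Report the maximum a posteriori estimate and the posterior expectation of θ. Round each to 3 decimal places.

Mode = (23−1)/(23+46−2) = 22/67 = 0.328.
Mean = 23/(23+46) = 23/69 = 0.333.
The mean is pulled above the mode by the posterior's right skew.

maximum a posteriori estimate = 0.328, posterior expectation = 0.333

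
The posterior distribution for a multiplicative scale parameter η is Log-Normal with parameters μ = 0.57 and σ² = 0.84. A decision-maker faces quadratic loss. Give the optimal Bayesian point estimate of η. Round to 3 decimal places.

2.691

Mode = exp(μ − σ²) = exp(-0.27) = 0.763.
Mean = exp(μ + σ²/2) = exp(0.990) = 2.691.
Quadratic loss ⇒ the optimal estimator is the posterior mean.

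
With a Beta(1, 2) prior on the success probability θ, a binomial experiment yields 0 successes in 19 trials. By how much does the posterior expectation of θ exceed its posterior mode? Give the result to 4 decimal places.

Posterior: Beta(1+0, 2+19) = Beta(1, 21).
Since α = 1 ≤ 1 and β > 1, the Beta density is monotone decreasing on [0,1]; the mode is at 0.
Mean = 1/(1+21) = 0.0455.
Difference = 0.0455 − 0.0000 = 0.0455.

0.0455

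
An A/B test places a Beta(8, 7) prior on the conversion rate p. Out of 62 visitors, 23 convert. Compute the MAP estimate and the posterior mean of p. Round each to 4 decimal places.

Posterior: Beta(8+23, 7+39) = Beta(31, 46).
Mode = (31−1)/(31+46−2) = 30/75 = 0.4000.
Mean = 31/(31+46) = 31/77 = 0.4026.
Right-skewed posterior ⇒ mode < mean.

MAP = 0.4000; posterior mean = 0.4026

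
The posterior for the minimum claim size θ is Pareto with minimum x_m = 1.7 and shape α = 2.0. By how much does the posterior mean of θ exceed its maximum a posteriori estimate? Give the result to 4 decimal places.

The Pareto density is strictly decreasing on [x_m, ∞), so the mode is x_m = 1.7000.
Mean = α·x_m/(α−1) = 2.0·1.7/1.0 = 3.4000.
Difference = 3.4000 − 1.7000 = 1.7000.

1.7000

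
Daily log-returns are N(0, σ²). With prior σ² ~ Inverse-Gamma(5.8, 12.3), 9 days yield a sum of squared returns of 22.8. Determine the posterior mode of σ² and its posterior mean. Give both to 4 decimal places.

σ²_MAP = 2.0973, E[σ²|data] = 2.5484

Posterior: Inverse-Gamma(shape = 5.8+9/2 = 10.3, scale = 12.3+22.8/2 = 23.7).
Mode = β/(α+1) = 23.7/11.3 = 2.0973.
Mean = β/(α−1) = 23.7/9.3 = 2.5484.
The mean is pulled above the mode by the posterior's right skew.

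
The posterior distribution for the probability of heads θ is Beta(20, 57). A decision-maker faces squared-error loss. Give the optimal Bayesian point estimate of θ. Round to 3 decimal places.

Mode = (20−1)/(20+57−2) = 19/75 = 0.253.
Mean = 20/(20+57) = 20/77 = 0.260.
Squared-error loss ⇒ the optimal estimator is the posterior mean.

0.260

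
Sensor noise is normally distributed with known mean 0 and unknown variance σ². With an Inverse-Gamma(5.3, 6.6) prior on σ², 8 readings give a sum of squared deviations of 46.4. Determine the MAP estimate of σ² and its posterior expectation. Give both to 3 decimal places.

MAP estimate = 2.893, posterior expectation = 3.590

Posterior: Inverse-Gamma(shape = 5.3+8/2 = 9.3, scale = 6.6+46.4/2 = 29.8).
Mode = β/(α+1) = 29.8/10.3 = 2.893.
Mean = β/(α−1) = 29.8/8.3 = 3.590.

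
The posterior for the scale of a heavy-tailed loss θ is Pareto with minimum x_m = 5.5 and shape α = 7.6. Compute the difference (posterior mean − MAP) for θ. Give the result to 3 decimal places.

The Pareto density is strictly decreasing on [x_m, ∞), so the mode is x_m = 5.500.
Mean = α·x_m/(α−1) = 7.6·5.5/6.6 = 6.333.
Difference = 6.333 − 5.500 = 0.833.
The mean is pulled above the mode by the posterior's right skew.

0.833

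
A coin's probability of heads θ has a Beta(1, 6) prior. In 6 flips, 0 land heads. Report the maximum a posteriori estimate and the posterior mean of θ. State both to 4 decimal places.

Posterior: Beta(1+0, 6+6) = Beta(1, 12).
Since α = 1 ≤ 1 and β > 1, the Beta density is monotone decreasing on [0,1]; the mode is at 0.
Mean = 1/(1+12) = 0.0769.

MAP: 0.0000. Posterior mean: 0.0769.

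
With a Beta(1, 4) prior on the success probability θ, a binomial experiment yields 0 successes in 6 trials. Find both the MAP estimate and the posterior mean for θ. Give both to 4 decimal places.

Posterior: Beta(1+0, 4+6) = Beta(1, 10).
Since α = 1 ≤ 1 and β > 1, the Beta density is monotone decreasing on [0,1]; the mode is at 0.
Mean = 1/(1+10) = 0.0909.
Right-skewed posterior ⇒ mode < mean.

MAP = 0.0000; posterior mean = 0.0909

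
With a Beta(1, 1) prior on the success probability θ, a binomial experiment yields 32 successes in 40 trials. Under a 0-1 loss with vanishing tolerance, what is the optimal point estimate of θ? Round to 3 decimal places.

Posterior: Beta(1+32, 1+8) = Beta(33, 9).
Mode = (33−1)/(33+9−2) = 32/40 = 0.800.
With a flat prior the MAP equals the MLE, 32/40.
Mean = 33/(33+9) = 33/42 = 0.786.
This is the posterior mode — the MAP estimate.

0.800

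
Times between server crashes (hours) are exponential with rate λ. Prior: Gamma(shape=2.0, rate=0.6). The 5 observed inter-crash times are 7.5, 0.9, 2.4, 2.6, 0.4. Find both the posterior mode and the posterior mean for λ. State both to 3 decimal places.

MAP = 0.417, posterior mean = 0.486

Σ times = 13.8. Posterior: Gamma(shape = 2.0+5 = 7.0, rate = 0.6+13.8 = 14.4).
Mode = (α−1)/β = 6.0/14.4 = 0.417.
Mean = α/β = 7.0/14.4 = 0.486.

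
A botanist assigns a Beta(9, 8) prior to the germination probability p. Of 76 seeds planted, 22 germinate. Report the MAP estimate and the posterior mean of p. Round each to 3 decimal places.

p_MAP = 0.330, E[p|data] = 0.333

Posterior: Beta(9+22, 8+54) = Beta(31, 62).
Mode = (31−1)/(31+62−2) = 30/91 = 0.330.
Mean = 31/(31+62) = 31/93 = 0.333.
The mean is pulled above the mode by the posterior's right skew.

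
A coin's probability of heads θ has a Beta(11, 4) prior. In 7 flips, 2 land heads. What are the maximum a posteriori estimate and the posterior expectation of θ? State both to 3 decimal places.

MAP = 0.600; posterior mean = 0.591

Posterior: Beta(11+2, 4+5) = Beta(13, 9).
Mode = (13−1)/(13+9−2) = 12/20 = 0.600.
Mean = 13/(13+9) = 13/22 = 0.591.
Mode > mean: the posterior has a left tail.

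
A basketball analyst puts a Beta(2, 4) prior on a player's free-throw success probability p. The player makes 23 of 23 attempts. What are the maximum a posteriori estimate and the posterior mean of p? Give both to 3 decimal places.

MAP = 0.889; posterior mean = 0.862

Posterior: Beta(2+23, 4+0) = Beta(25, 4).
Mode = (25−1)/(25+4−2) = 24/27 = 0.889.
Mean = 25/(25+4) = 25/29 = 0.862.
Left-skewed posterior ⇒ mean < mode.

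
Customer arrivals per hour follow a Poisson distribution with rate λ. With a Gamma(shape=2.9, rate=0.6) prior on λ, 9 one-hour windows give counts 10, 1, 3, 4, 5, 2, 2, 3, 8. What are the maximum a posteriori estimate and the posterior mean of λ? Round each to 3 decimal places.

Σ counts = 38. Posterior: Gamma(shape = 2.9+38 = 40.9, rate = 0.6+9 = 9.6).
Mode = (α−1)/β = 39.9/9.6 = 4.156.
Mean = α/β = 40.9/9.6 = 4.260.

maximum a posteriori estimate = 4.156, posterior mean = 4.260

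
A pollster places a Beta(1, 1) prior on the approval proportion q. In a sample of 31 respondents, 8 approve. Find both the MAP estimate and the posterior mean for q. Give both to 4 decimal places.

Posterior: Beta(1+8, 1+23) = Beta(9, 24).
Mode = (9−1)/(9+24−2) = 8/31 = 0.2581.
With a flat prior the MAP equals the MLE, 8/31.
Mean = 9/(9+24) = 9/33 = 0.2727.
The mean is pulled above the mode by the posterior's right skew.

MAP: 0.2581. Posterior mean: 0.2727.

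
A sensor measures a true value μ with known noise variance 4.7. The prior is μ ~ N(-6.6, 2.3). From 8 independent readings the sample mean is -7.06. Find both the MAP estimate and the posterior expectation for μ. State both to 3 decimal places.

μ_MAP = -6.966, E[μ|data] = -6.966

Posterior for μ is Normal. Precision-weighted mean: (1/2.3·-6.6 + 8/4.7·-7.06) / (1/2.3 + 8/4.7) = -6.966.
A Normal posterior is symmetric, so mode = mean.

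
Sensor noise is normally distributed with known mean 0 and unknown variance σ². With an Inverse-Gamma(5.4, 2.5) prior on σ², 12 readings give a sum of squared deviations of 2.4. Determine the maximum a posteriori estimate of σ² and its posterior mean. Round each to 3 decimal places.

Posterior: Inverse-Gamma(shape = 5.4+12/2 = 11.4, scale = 2.5+2.4/2 = 3.7).
Mode = β/(α+1) = 3.7/12.4 = 0.298.
Mean = β/(α−1) = 3.7/10.4 = 0.356.
Mean > mode: the posterior has a right tail.

MAP = 0.298, posterior mean = 0.356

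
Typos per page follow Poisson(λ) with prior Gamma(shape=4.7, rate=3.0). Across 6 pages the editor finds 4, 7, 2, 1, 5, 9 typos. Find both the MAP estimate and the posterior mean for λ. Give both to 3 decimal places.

MAP = 3.522, posterior mean = 3.633

Σ counts = 28. Posterior: Gamma(shape = 4.7+28 = 32.7, rate = 3.0+6 = 9.0).
Mode = (α−1)/β = 31.7/9.0 = 3.522.
Mean = α/β = 32.7/9.0 = 3.633.
Right-skewed posterior ⇒ mode < mean.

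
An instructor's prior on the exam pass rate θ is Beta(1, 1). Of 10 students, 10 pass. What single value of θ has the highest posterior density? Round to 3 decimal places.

Posterior: Beta(1+10, 1+0) = Beta(11, 1).
Since β = 1 ≤ 1 and α > 1, the Beta density is monotone increasing on [0,1]; the mode is at 1.
Mean = 11/(11+1) = 0.917.
This is the posterior mode — the MAP estimate.

1.000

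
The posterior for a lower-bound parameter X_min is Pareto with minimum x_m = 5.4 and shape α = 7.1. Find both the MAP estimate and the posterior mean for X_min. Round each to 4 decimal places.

The Pareto density is strictly decreasing on [x_m, ∞), so the mode is x_m = 5.4000.
Mean = α·x_m/(α−1) = 7.1·5.4/6.1 = 6.2852.

MAP = 5.4000, posterior mean = 6.2852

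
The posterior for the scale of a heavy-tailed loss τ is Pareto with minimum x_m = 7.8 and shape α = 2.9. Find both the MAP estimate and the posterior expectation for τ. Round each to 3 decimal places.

The Pareto density is strictly decreasing on [x_m, ∞), so the mode is x_m = 7.800.
Mean = α·x_m/(α−1) = 2.9·7.8/1.9 = 11.905.

τ_MAP = 7.800, E[τ|data] = 11.905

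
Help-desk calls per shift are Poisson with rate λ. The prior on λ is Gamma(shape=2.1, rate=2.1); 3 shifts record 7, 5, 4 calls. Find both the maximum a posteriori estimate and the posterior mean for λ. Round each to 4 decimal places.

maximum a posteriori estimate = 3.3529, posterior mean = 3.5490

Σ counts = 16. Posterior: Gamma(shape = 2.1+16 = 18.1, rate = 2.1+3 = 5.1).
Mode = (α−1)/β = 17.1/5.1 = 3.3529.
Mean = α/β = 18.1/5.1 = 3.5490.
Mean > mode: the posterior has a right tail.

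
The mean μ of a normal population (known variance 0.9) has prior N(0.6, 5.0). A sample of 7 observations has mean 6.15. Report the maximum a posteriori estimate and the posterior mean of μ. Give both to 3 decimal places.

Posterior for μ is Normal. Precision-weighted mean: (1/5.0·0.6 + 7/0.9·6.15) / (1/5.0 + 7/0.9) = 6.011.
A Normal posterior is symmetric, so mode = mean.

maximum a posteriori estimate = 6.011, posterior mean = 6.011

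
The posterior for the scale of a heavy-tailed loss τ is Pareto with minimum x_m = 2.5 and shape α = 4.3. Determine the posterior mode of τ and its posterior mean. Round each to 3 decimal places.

MAP = 2.500, posterior mean = 3.258

The Pareto density is strictly decreasing on [x_m, ∞), so the mode is x_m = 2.500.
Mean = α·x_m/(α−1) = 4.3·2.5/3.3 = 3.258.
The posterior is right-skewed, so the mean exceeds the mode.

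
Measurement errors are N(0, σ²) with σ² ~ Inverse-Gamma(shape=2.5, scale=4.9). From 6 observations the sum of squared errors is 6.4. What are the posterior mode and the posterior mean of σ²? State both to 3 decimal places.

σ²_MAP = 1.246, E[σ²|data] = 1.800

Posterior: Inverse-Gamma(shape = 2.5+6/2 = 5.5, scale = 4.9+6.4/2 = 8.1).
Mode = β/(α+1) = 8.1/6.5 = 1.246.
Mean = β/(α−1) = 8.1/4.5 = 1.800.
Mean > mode: the posterior has a right tail.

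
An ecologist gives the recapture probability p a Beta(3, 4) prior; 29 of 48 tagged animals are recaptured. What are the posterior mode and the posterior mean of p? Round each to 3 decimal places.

MAP: 0.585. Posterior mean: 0.582.

Posterior: Beta(3+29, 4+19) = Beta(32, 23).
Mode = (32−1)/(32+23−2) = 31/53 = 0.585.
Mean = 32/(32+23) = 32/55 = 0.582.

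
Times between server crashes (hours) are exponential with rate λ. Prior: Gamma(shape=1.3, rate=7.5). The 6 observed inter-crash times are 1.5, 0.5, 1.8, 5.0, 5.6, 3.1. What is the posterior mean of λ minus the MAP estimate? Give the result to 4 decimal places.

0.0400

Σ times = 17.5. Posterior: Gamma(shape = 1.3+6 = 7.3, rate = 7.5+17.5 = 25.0).
Mode = (α−1)/β = 6.3/25.0 = 0.2520.
Mean = α/β = 7.3/25.0 = 0.2920.
Difference = 0.2920 − 0.2520 = 0.0400.
Right-skewed posterior ⇒ mode < mean.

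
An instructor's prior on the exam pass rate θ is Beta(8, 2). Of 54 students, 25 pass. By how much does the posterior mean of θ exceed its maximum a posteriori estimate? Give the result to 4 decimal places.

Posterior: Beta(8+25, 2+29) = Beta(33, 31).
Mode = (33−1)/(33+31−2) = 32/62 = 0.5161.
Mean = 33/(33+31) = 33/64 = 0.5156.
Difference = 0.5156 − 0.5161 = -0.0005.
Left-skewed posterior ⇒ mean < mode.

-0.0005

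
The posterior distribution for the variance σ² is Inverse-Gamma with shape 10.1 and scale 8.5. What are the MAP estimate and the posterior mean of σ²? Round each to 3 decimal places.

σ²_MAP = 0.766, E[σ²|data] = 0.934

Mode = β/(α+1) = 8.5/11.1 = 0.766.
Mean = β/(α−1) = 8.5/9.1 = 0.934.
The posterior is right-skewed, so the mean exceeds the mode.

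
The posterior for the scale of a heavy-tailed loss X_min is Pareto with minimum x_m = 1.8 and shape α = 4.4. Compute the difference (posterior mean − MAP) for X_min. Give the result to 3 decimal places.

0.529

The Pareto density is strictly decreasing on [x_m, ∞), so the mode is x_m = 1.800.
Mean = α·x_m/(α−1) = 4.4·1.8/3.4 = 2.329.
Difference = 2.329 − 1.800 = 0.529.
Mean > mode: the posterior has a right tail.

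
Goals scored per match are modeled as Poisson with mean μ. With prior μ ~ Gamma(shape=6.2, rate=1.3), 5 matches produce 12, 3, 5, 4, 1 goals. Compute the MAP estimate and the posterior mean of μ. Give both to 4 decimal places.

Σ counts = 25. Posterior: Gamma(shape = 6.2+25 = 31.2, rate = 1.3+5 = 6.3).
Mode = (α−1)/β = 30.2/6.3 = 4.7937.
Mean = α/β = 31.2/6.3 = 4.9524.
The mean is pulled above the mode by the posterior's right skew.

MAP = 4.7937; posterior mean = 4.9524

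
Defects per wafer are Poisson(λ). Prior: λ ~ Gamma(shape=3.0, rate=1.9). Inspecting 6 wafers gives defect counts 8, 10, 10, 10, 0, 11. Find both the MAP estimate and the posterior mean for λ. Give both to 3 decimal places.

Σ counts = 49. Posterior: Gamma(shape = 3.0+49 = 52.0, rate = 1.9+6 = 7.9).
Mode = (α−1)/β = 51.0/7.9 = 6.456.
Mean = α/β = 52.0/7.9 = 6.582.

MAP = 6.456, posterior mean = 6.582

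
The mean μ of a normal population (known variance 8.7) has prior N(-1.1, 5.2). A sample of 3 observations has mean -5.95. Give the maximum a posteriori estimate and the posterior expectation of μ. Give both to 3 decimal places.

Posterior for μ is Normal. Precision-weighted mean: (1/5.2·-1.1 + 3/8.7·-5.95) / (1/5.2 + 3/8.7) = -4.214.
A Normal posterior is symmetric, so mode = mean.

MAP: -4.214. Posterior mean: -4.214.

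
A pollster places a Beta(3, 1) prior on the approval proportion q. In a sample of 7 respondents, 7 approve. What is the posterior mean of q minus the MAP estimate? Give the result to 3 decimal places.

Posterior: Beta(3+7, 1+0) = Beta(10, 1).
Since β = 1 ≤ 1 and α > 1, the Beta density is monotone increasing on [0,1]; the mode is at 1.
Mean = 10/(10+1) = 0.909.
Difference = 0.909 − 1.000 = -0.091.

-0.091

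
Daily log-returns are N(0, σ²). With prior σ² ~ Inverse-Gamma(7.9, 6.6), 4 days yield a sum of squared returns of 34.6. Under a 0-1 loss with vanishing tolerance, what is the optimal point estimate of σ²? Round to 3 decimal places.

Posterior: Inverse-Gamma(shape = 7.9+4/2 = 9.9, scale = 6.6+34.6/2 = 23.9).
Mode = β/(α+1) = 23.9/10.9 = 2.193.
Mean = β/(α−1) = 23.9/8.9 = 2.685.
This is the posterior mode — the MAP estimate.

2.193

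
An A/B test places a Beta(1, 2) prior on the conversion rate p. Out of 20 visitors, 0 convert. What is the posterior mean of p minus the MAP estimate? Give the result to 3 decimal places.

0.043

Posterior: Beta(1+0, 2+20) = Beta(1, 22).
Since α = 1 ≤ 1 and β > 1, the Beta density is monotone decreasing on [0,1]; the mode is at 0.
Mean = 1/(1+22) = 0.043.
Difference = 0.043 − 0.000 = 0.043.
The mean is pulled above the mode by the posterior's right skew.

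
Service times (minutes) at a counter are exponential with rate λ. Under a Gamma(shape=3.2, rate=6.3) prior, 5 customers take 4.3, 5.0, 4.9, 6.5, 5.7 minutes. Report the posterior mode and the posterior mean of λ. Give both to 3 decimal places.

posterior mode = 0.220, posterior mean = 0.251

Σ times = 26.4. Posterior: Gamma(shape = 3.2+5 = 8.2, rate = 6.3+26.4 = 32.7).
Mode = (α−1)/β = 7.2/32.7 = 0.220.
Mean = α/β = 8.2/32.7 = 0.251.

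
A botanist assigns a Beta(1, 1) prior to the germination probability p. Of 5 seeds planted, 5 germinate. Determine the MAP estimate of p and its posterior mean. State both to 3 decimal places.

MAP estimate = 1.000, posterior mean = 0.857

Posterior: Beta(1+5, 1+0) = Beta(6, 1).
Since β = 1 ≤ 1 and α > 1, the Beta density is monotone increasing on [0,1]; the mode is at 1.
Mean = 6/(6+1) = 0.857.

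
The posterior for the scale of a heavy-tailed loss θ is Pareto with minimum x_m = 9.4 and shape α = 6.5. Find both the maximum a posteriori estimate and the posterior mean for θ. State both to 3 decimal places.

MAP = 9.400, posterior mean = 11.109

The Pareto density is strictly decreasing on [x_m, ∞), so the mode is x_m = 9.400.
Mean = α·x_m/(α−1) = 6.5·9.4/5.5 = 11.109.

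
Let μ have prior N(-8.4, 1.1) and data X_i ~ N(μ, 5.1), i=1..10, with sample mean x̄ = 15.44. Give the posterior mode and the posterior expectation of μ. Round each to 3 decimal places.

MAP: 7.888. Posterior mean: 7.888.

Posterior for μ is Normal. Precision-weighted mean: (1/1.1·-8.4 + 10/5.1·15.44) / (1/1.1 + 10/5.1) = 7.888.
A Normal posterior is symmetric, so mode = mean.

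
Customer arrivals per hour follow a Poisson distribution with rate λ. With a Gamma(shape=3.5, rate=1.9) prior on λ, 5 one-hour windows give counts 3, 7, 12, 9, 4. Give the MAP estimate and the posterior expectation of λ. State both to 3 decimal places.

Σ counts = 35. Posterior: Gamma(shape = 3.5+35 = 38.5, rate = 1.9+5 = 6.9).
Mode = (α−1)/β = 37.5/6.9 = 5.435.
Mean = α/β = 38.5/6.9 = 5.580.

MAP = 5.435, posterior mean = 5.580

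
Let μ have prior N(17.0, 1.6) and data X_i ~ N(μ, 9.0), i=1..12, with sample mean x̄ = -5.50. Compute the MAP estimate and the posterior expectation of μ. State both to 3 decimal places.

MAP = 1.681, posterior mean = 1.681

Posterior for μ is Normal. Precision-weighted mean: (1/1.6·17.0 + 12/9.0·-5.50) / (1/1.6 + 12/9.0) = 1.681.
A Normal posterior is symmetric, so mode = mean.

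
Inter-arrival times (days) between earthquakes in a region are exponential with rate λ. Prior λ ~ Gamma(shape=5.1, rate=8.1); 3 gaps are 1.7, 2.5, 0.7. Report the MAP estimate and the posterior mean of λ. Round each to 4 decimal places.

MAP estimate = 0.5462, posterior mean = 0.6231

Σ times = 4.9. Posterior: Gamma(shape = 5.1+3 = 8.1, rate = 8.1+4.9 = 13.0).
Mode = (α−1)/β = 7.1/13.0 = 0.5462.
Mean = α/β = 8.1/13.0 = 0.6231.
The posterior is right-skewed, so the mean exceeds the mode.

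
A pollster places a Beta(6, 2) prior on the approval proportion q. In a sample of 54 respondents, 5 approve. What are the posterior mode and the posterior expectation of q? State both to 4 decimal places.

Posterior: Beta(6+5, 2+49) = Beta(11, 51).
Mode = (11−1)/(11+51−2) = 10/60 = 0.1667.
Mean = 11/(11+51) = 11/62 = 0.1774.
The posterior is right-skewed, so the mean exceeds the mode.

q_MAP = 0.1667, E[q|data] = 0.1774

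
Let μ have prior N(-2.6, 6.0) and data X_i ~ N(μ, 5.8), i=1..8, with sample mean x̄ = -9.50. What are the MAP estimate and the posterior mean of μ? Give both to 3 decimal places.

MAP = -8.756, posterior mean = -8.756

Posterior for μ is Normal. Precision-weighted mean: (1/6.0·-2.6 + 8/5.8·-9.50) / (1/6.0 + 8/5.8) = -8.756.
A Normal posterior is symmetric, so mode = mean.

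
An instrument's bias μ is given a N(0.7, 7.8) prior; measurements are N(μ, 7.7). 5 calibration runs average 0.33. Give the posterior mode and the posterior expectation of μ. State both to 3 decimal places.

MAP = 0.391, posterior mean = 0.391

Posterior for μ is Normal. Precision-weighted mean: (1/7.8·0.7 + 5/7.7·0.33) / (1/7.8 + 5/7.7) = 0.391.
A Normal posterior is symmetric, so mode = mean.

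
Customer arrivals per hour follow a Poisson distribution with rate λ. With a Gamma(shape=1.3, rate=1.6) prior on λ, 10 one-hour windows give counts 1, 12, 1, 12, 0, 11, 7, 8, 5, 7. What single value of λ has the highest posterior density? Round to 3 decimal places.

5.543

Σ counts = 64. Posterior: Gamma(shape = 1.3+64 = 65.3, rate = 1.6+10 = 11.6).
Mode = (α−1)/β = 64.3/11.6 = 5.543.
Mean = α/β = 65.3/11.6 = 5.629.
This is the posterior mode — the MAP estimate.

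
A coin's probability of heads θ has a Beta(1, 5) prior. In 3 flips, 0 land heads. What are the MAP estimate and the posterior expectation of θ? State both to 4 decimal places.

Posterior: Beta(1+0, 5+3) = Beta(1, 8).
Since α = 1 ≤ 1 and β > 1, the Beta density is monotone decreasing on [0,1]; the mode is at 0.
Mean = 1/(1+8) = 0.1111.
Right-skewed posterior ⇒ mode < mean.

θ_MAP = 0.0000, E[θ|data] = 0.1111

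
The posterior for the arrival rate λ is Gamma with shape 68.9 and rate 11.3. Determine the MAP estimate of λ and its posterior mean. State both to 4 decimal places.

Mode = (α−1)/β = 67.9/11.3 = 6.0088.
Mean = α/β = 68.9/11.3 = 6.0973.
Right-skewed posterior ⇒ mode < mean.

λ_MAP = 6.0088, E[λ|data] = 6.0973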